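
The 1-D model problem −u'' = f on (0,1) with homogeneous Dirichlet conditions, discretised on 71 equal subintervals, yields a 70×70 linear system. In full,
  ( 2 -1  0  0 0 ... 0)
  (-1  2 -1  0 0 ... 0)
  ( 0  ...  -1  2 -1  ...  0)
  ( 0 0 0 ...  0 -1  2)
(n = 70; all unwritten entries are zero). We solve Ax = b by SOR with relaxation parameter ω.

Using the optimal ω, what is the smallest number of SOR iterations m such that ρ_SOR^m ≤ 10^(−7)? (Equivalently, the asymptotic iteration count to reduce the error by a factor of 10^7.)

ρ_J = max_k |cos(kπ/71)| = cos(π/71) = 0.9990212
√(1−ρ_J²) = |sin(π/71)| = 0.0442333
Then 2/(1+√(1−ρ_J²)) = 2/(1+0.0442333); ω* = 2/1.0442333 = 1.9152808.
ρ_SOR = ω* − 1 ≈ 0.9152808.
Need (0.9152808)^m ≤ 10^(−7): m ≥ 7·ln10/|ln 0.9152808| = 16.1181/0.0885244 = 182.075 ⇒ m = 183.

m = 183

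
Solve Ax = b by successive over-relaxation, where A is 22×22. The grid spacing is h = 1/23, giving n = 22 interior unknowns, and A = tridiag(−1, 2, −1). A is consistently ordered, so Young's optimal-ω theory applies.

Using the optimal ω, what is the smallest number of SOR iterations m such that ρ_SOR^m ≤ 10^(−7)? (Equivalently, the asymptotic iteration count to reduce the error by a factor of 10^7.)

m = 59

ρ_J = max_k |cos(kπ/23)| = cos(π/23) = 0.9906859
√(1 − cos²(π/23)) = sin(π/23) ≈ 0.1361666.
ω* = 2/(1 + 0.1361666) = 2/1.1361666 = 1.7603052.
[ρ_SOR] ω* − 1 = 0.7603052.
m ≥ 7·ln10 / (−ln 0.7603052) = 58.818; smallest integer m = 59.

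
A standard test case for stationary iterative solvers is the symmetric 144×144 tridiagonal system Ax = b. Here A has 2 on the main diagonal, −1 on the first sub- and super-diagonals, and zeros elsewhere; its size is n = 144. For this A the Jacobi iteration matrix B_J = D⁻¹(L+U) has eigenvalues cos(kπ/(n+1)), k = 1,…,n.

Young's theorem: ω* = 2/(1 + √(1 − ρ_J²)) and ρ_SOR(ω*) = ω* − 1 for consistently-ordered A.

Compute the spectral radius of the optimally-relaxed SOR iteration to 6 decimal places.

ρ_SOR = 0.957590

ρ_J = max_k |cos(kπ/145)| = cos(π/145) = 0.999765
√(1−ρ_J²) = |sin(π/145)| = 0.0216645
Young: ω* = 2/(1+√(1−ρ_J²)) = 2/(1+0.0216645) = 2/1.0216645 = 1.957590.
ρ(B_{ω*}) = ω*−1 = 0.957590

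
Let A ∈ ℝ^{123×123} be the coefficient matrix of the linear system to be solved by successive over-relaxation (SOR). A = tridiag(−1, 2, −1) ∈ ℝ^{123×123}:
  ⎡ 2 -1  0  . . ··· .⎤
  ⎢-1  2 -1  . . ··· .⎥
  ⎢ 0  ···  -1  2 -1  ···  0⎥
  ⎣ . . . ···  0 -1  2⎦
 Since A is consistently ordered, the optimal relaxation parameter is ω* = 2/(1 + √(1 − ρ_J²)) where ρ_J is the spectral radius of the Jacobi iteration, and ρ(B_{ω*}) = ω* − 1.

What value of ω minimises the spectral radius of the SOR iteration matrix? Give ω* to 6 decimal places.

ω* = 1.950586

[ρ_J] n=123: ρ(B_J) = cos(π/(n+1)) = cos(π/124) = 0.999679.
√(1−ρ_J²) simplifies to sin(π/124) = 0.0253327.
ω* = 2/(1+0.0253327) = 1.950586
ρ_SOR = ω* − 1 = 1.950586 − 1 = 0.950586.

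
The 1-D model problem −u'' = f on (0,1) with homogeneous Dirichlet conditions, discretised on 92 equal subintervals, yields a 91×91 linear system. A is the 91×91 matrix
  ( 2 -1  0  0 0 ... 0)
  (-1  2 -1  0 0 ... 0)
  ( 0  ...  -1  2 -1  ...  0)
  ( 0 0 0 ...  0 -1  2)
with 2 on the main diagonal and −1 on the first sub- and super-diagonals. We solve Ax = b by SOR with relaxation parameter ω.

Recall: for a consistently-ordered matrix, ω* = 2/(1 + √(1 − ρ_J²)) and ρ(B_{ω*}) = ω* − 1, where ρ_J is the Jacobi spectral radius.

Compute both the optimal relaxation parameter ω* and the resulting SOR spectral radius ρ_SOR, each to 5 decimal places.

B_J for the 91×91 system has eigenvalues cos(kπ/92); ρ_J = cos(π/92) = 0.99942.
root = sin(π/92) = 0.034141  (since 1−cos² = sin²).
Then 2/(1+√(1−ρ_J²)) = 2/(1+0.034141); ω* = 2/1.034141 = 1.93397.
Hence ρ(B_{ω*}) = 1.93397 − 1 = 0.93397.

ω* = 1.93397, ρ_SOR = 0.93397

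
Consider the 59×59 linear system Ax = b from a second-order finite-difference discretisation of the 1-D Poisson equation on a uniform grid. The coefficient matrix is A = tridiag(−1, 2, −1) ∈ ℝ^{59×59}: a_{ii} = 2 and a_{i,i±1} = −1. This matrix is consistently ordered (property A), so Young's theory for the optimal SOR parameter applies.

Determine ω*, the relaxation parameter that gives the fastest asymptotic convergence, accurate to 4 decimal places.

[ρ_J] n=59: ρ(B_J) = cos(π/(n+1)) = cos(π/60) = 0.9986.
√(1 − cos²(π/60)) = sin(π/60) ≈ 0.05234.
ω* = 2/(1+0.05234) = 1.9005
ρ_SOR = ω* − 1 = 1.9005 − 1 = 0.9005.

ω* = 1.9005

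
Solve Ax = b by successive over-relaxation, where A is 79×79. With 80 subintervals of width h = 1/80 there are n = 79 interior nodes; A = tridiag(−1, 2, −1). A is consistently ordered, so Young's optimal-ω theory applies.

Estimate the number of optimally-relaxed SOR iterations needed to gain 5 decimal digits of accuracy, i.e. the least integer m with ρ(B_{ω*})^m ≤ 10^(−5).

spectrum of D⁻¹(L+U) = {cos(kπ/80) : 1≤k≤79}; ρ_J = cos(π/80) = 0.9992290.
√(1 − cos²(π/80)) = sin(π/80) ≈ 0.0392598.
ω* = 2/(1 + 0.0392598) = 2/1.0392598 = 1.9244466.
ρ(B_{ω*}) = ω*−1 = 0.9244466
ρ_SOR^m ≤ 10^(−5) ⇔ m ≥ 5·ln10/(−ln 0.9244466) = 11.5129/0.07856 = 146.549; m = ⌈146.549⌉ = 147.

m = 147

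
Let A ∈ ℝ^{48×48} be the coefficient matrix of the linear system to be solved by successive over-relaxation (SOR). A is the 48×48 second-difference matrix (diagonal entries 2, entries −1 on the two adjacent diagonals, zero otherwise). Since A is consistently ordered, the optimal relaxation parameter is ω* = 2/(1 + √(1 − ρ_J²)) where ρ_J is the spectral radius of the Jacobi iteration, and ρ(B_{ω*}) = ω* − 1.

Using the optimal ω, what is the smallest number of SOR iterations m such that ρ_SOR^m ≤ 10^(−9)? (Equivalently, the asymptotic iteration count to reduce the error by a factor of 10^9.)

B_J for the 48×48 system has eigenvalues cos(kπ/49); ρ_J = cos(π/49) = 0.9979454.
root = sin(π/49) = 0.0640702  (since 1−cos² = sin²).
[ω*] 2 ÷ (1 + 0.0640702) = 2 ÷ 1.0640702 = 1.8795752.
and ρ(B_{ω*}) = 1.8795752 − 1 = 0.8795752.
9·ln10 = 20.7233; −ln(0.8795752) = 0.128316; m = ⌈20.7233/0.128316⌉ = ⌈161.502⌉ = 162.

m = 162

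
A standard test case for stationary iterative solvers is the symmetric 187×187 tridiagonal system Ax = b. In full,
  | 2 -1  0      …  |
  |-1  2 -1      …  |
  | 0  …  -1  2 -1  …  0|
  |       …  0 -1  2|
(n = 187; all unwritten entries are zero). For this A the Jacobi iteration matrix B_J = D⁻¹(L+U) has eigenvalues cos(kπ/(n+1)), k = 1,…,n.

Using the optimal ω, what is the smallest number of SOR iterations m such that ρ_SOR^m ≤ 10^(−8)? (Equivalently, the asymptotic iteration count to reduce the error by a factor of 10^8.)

ρ_J = max_k |cos(kπ/188)| = cos(π/188) = 0.9998604
root = sin(π/188) = 0.0167098  (since 1−cos² = sin²).
Then 2/(1+√(1−ρ_J²)) = 2/(1+0.0167098); ω* = 2/1.0167098 = 1.9671297.
ρ_SOR = ω* − 1 = 1.9671297 − 1 = 0.9671297.
(0.9671297)^m ≤ 10^{−8}  ⇒  m·ln(0.9671297) ≤ −8·ln10  ⇒  m ≥ 551.143  ⇒  m = 552

m = 552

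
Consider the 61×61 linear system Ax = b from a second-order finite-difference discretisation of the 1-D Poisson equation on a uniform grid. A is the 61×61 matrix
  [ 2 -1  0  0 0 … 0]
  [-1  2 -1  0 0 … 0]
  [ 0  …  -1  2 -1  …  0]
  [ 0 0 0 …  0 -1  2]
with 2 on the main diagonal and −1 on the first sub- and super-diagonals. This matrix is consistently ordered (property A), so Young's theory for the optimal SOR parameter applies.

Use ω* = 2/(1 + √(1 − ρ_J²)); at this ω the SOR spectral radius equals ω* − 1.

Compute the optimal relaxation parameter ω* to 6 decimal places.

B_J for the 61×61 system has eigenvalues cos(kπ/62); ρ_J = cos(π/62) = 0.998717.
√(1 − cos²(π/62)) = sin(π/62) ≈ 0.0506492.
Then 2/(1+√(1−ρ_J²)) = 2/(1+0.0506492); ω* = 2/1.0506492 = 1.903585.
[ρ_SOR] ω* − 1 = 0.903585.

ω* = 1.903585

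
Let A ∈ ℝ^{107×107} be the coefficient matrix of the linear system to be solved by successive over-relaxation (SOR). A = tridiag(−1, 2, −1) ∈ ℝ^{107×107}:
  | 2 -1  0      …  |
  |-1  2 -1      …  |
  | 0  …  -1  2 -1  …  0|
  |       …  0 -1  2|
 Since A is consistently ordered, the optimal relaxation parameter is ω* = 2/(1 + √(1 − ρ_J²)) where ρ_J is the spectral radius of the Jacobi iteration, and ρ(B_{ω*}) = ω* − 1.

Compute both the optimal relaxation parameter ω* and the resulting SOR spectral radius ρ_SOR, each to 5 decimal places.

ω* = 1.94347, ρ_SOR = 0.94347

ρ_J = max_k |cos(kπ/108)| = cos(π/108) = 0.99958
√(1 − cos²(π/108)) = sin(π/108) ≈ 0.029085.
ω* = 2/(1+0.029085) = 1.94347
Hence ρ(B_{ω*}) = 1.94347 − 1 = 0.94347.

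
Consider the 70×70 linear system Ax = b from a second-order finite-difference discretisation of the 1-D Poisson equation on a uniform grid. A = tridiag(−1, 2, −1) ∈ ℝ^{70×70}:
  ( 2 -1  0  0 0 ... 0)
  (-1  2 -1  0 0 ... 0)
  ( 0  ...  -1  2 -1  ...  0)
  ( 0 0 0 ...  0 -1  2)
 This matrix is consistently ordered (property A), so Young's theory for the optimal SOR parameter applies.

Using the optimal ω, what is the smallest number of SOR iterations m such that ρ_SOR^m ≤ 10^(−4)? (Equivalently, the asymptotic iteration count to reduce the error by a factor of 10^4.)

n=70: λ(B_J) = 1 − λ(A)/2 = cos(kπ/71); k=1 gives ρ_J = 0.9990212.
1 − cos²(π/71) = sin²(π/71) ⇒ √(1−ρ_J²) = sin(π/71) = 0.0442333.
Then 2/(1+√(1−ρ_J²)) = 2/(1+0.0442333); ω* = 2/1.0442333 = 1.9152808.
ρ(B_{ω*}) = ω*−1 = 0.9152808
Need (0.9152808)^m ≤ 10^(−4): m ≥ 4·ln10/|ln 0.9152808| = 9.21034/0.0885244 = 104.043 ⇒ m = 105.

m = 105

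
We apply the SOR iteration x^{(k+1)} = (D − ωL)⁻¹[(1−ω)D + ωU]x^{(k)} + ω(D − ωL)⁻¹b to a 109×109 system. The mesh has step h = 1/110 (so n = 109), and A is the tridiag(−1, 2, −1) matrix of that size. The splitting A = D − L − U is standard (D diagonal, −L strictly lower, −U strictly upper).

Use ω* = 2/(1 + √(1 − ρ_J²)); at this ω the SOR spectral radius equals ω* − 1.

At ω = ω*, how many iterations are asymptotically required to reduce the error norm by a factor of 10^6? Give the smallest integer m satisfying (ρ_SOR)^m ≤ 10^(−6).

m = 242

½·tridiag(1,0,1) at n=109: λ_k = cos(kπ/110); max |λ| at k=1 ⇒ ρ_J = cos(π/110) ≈ 0.9995922.
√(1−ρ_J²) = |sin(π/110)| = 0.0285561
So ω* = 2/1.0285561 = 1.9444734 (Young).
and ρ(B_{ω*}) = 1.9444734 − 1 = 0.9444734.
ρ_SOR^m ≤ 10^(−6) ⇔ m ≥ 6·ln10/(−ln 0.9444734) = 13.8155/0.0571278 = 241.835; m = ⌈241.835⌉ = 242.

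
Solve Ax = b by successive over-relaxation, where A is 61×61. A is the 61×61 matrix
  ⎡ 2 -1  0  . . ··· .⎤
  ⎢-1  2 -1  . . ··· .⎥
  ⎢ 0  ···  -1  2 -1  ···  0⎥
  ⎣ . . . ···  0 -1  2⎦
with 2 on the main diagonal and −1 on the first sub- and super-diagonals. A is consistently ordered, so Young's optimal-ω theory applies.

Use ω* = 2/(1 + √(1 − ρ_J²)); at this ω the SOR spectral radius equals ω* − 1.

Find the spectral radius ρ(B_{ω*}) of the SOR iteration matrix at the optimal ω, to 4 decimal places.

ρ_SOR = 0.9036

ρ_J = max_k |cos(kπ/62)| = cos(π/62) = 0.9987
√(1−ρ_J²) = |sin(π/62)| = 0.05065
ω* = 2 / (1 + 0.05065) = 2 / 1.05065 ≈ 1.9036.
ρ_SOR = ω* − 1 = 1.9036 − 1 = 0.9036.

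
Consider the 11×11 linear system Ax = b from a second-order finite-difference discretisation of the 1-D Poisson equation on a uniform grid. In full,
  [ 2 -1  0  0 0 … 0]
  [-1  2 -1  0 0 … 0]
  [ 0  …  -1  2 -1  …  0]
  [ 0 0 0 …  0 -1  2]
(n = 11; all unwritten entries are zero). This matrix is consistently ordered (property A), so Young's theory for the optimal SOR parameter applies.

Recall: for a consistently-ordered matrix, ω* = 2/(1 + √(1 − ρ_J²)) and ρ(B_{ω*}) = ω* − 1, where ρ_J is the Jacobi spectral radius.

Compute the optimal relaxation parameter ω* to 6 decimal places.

ω* = 1.588791

ρ_J = max_k |cos(kπ/12)| = cos(π/12) = 0.965926
√(1−ρ_J²) = |sin(π/12)| = 0.2588190
Then 2/(1+√(1−ρ_J²)) = 2/(1+0.2588190); ω* = 2/1.2588190 = 1.588791.
ρ(B_{ω*}) = ω*−1 = 0.588791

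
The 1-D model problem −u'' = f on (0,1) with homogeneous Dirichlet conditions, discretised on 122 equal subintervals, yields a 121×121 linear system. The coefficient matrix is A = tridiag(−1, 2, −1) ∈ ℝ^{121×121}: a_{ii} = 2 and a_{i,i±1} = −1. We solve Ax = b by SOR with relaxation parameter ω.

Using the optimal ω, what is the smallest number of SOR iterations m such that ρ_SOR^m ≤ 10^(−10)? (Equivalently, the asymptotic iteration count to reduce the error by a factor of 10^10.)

m = 448

ρ_J = max_k |cos(kπ/122)| = cos(π/122) = 0.9996685
√(1−ρ_J²) = |sin(π/122)| = 0.0257479
Then 2/(1+√(1−ρ_J²)) = 2/(1+0.0257479); ω* = 2/1.0257479 = 1.9497968.
At ω = 1.9497968 every |λ(B_ω)| = ω−1, so ρ_SOR = 0.9497968.
ρ_SOR^m ≤ 10^(−10) ⇔ m ≥ 10·ln10/(−ln 0.9497968) = 23.0259/0.0515072 = 447.042; m = ⌈447.042⌉ = 448.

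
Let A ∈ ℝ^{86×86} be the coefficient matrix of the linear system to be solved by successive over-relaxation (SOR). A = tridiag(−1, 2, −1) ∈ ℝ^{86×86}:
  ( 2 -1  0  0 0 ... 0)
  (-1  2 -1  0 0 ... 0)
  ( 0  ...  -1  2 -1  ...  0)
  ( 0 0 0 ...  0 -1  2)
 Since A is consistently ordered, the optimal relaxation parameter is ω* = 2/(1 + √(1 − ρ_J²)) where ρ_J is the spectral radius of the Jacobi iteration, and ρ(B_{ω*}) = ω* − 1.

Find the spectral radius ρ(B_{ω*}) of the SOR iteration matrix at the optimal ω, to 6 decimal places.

ρ_SOR = 0.930311

n=86: λ(B_J) = 1 − λ(A)/2 = cos(kπ/87); k=1 gives ρ_J = 0.999348.
√(1 − cos²(π/87)) = sin(π/87) ≈ 0.0361024.
Young: ω* = 2/(1+√(1−ρ_J²)) = 2/(1+0.0361024) = 2/1.0361024 = 1.930311.
ρ_SOR = ω* − 1 = 1.930311 − 1 = 0.930311.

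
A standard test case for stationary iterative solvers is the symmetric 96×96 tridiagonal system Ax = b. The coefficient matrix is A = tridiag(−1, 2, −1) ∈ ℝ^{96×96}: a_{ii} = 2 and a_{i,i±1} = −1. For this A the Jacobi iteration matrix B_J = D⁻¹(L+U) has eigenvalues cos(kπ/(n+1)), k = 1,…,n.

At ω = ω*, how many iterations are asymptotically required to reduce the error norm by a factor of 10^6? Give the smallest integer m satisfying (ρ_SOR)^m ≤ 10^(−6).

spectrum of D⁻¹(L+U) = {cos(kπ/97) : 1≤k≤96}; ρ_J = cos(π/97) = 0.9994756.
1 − cos²(π/97) = sin²(π/97) ⇒ √(1−ρ_J²) = sin(π/97) = 0.0323819.
Then 2/(1+√(1−ρ_J²)) = 2/(1+0.0323819); ω* = 2/1.0323819 = 1.9372676.
[ρ_SOR] ω* − 1 = 0.9372676.
(0.9372676)^m ≤ 10^{−6}  ⇒  m·ln(0.9372676) ≤ −6·ln10  ⇒  m ≥ 213.247  ⇒  m = 214

m = 214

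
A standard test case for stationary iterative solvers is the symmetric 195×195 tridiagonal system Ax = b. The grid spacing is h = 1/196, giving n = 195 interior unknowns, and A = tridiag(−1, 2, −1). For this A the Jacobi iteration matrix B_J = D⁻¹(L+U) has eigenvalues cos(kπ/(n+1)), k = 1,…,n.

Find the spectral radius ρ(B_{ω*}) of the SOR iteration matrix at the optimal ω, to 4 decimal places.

spectrum of D⁻¹(L+U) = {cos(kπ/196) : 1≤k≤195}; ρ_J = cos(π/196) = 0.9999.
√(1−ρ_J²) simplifies to sin(π/196) = 0.01603.
ω* = 2/(1 + 0.01603) = 2/1.01603 = 1.9684.
ρ_SOR = ω* − 1 ≈ 0.9684.

ρ_SOR = 0.9684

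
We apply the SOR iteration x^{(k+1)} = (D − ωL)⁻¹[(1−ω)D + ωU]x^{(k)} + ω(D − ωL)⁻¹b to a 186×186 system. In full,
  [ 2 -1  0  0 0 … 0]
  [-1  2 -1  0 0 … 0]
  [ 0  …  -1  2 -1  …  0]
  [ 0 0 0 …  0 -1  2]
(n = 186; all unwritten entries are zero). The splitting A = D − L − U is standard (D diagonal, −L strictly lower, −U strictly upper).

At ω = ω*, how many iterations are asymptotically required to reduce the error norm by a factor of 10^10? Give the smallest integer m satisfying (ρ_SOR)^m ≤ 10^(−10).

m = 686

[ρ_J] n=186: ρ(B_J) = cos(π/(n+1)) = cos(π/187) = 0.9998589.
√(1−ρ_J²) simplifies to sin(π/187) = 0.0167992.
Young: ω* = 2/(1+√(1−ρ_J²)) = 2/(1+0.0167992) = 2/1.0167992 = 1.9669567.
At ω = 1.9669567 every |λ(B_ω)| = ω−1, so ρ_SOR = 0.9669567.
10·ln10 = 23.0259; −ln(0.9669567) = 0.0336016; m = ⌈23.0259/0.0336016⌉ = ⌈685.262⌉ = 686.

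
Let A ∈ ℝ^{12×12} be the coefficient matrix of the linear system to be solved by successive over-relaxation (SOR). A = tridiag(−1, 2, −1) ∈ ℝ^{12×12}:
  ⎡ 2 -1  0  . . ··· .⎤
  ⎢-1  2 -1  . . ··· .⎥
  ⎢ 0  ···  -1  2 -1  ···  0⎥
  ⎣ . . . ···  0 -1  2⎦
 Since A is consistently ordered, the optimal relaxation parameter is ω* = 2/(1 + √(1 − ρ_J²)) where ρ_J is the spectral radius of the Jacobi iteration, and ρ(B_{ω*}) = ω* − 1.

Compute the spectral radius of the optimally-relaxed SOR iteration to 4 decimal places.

B_J for the 12×12 system has eigenvalues cos(kπ/13); ρ_J = cos(π/13) = 0.9709.
√(1−ρ_J²) = |sin(π/13)| = 0.23932
Young: ω* = 2/(1+√(1−ρ_J²)) = 2/(1+0.23932) = 2/1.23932 = 1.6138.
ρ_SOR = ω* − 1 ≈ 0.6138.

ρ_SOR = 0.6138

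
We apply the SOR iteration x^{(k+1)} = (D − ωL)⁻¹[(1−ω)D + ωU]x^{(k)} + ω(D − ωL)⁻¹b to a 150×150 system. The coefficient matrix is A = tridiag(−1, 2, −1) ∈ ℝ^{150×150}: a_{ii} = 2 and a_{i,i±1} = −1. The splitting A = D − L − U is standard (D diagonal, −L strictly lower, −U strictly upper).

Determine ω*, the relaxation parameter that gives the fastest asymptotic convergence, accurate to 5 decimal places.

B_J for the 150×150 system has eigenvalues cos(kπ/151); ρ_J = cos(π/151) = 0.99978.
√(1−ρ_J²) simplifies to sin(π/151) = 0.020804.
ω* = 2/(1 + 0.020804) = 2/1.020804 = 1.95924.
ρ_SOR = ω* − 1 = 1.95924 − 1 = 0.95924.

ω* = 1.95924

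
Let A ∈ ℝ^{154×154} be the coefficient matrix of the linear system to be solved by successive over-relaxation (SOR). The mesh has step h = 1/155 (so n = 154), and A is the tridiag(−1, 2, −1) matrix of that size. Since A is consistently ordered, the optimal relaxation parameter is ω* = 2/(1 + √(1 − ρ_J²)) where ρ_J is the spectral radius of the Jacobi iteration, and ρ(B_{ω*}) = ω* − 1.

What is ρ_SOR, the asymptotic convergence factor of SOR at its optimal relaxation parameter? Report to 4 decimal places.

[ρ_J] n=154: ρ(B_J) = cos(π/(n+1)) = cos(π/155) = 0.9998.
root = sin(π/155) = 0.02027  (since 1−cos² = sin²).
ω* = 2/(1+0.02027) = 1.9603
and ρ(B_{ω*}) = 1.9603 − 1 = 0.9603.

ρ_SOR = 0.9603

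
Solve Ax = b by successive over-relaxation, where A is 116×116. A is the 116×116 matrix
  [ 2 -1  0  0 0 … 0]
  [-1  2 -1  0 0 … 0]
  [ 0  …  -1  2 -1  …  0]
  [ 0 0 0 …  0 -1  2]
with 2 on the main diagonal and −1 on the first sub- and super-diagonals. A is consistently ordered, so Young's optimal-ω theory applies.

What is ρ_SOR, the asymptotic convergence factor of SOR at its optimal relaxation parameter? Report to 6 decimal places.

ρ_SOR = 0.947708

spectrum of D⁻¹(L+U) = {cos(kπ/117) : 1≤k≤116}; ρ_J = cos(π/117) = 0.999640.
√(1−ρ_J²) simplifies to sin(π/117) = 0.0268480.
ω* = 2 / (1 + 0.0268480) = 2 / 1.0268480 ≈ 1.947708.
[ρ_SOR] ω* − 1 = 0.947708.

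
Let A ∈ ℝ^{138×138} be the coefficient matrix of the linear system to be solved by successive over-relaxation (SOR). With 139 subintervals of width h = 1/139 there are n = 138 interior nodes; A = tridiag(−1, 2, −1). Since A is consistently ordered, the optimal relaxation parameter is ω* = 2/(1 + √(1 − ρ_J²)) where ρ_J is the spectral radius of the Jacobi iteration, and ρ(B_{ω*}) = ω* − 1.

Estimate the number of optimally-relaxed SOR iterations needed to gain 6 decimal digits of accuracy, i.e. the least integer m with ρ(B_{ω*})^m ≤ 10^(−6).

ρ_J = max_k |cos(kπ/139)| = cos(π/139) = 0.9997446
√(1 − cos²(π/139)) = sin(π/139) ≈ 0.0225995.
ω* = 2/(1+0.0225995) = 1.9557999
[ρ_SOR] ω* − 1 = 0.9557999.
m ≥ 6·ln10 / (−ln 0.9557999) = 305.607; smallest integer m = 306.

m = 306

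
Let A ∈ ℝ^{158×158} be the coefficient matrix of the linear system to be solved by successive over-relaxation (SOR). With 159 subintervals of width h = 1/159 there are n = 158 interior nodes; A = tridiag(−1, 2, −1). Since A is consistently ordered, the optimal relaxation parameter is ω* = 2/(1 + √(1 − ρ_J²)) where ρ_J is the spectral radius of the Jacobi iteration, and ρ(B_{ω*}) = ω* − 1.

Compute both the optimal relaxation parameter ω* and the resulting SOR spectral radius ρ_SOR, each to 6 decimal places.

½·tridiag(1,0,1) at n=158: λ_k = cos(kπ/159); max |λ| at k=1 ⇒ ρ_J = cos(π/159) ≈ 0.999805.
root = sin(π/159) = 0.0197572  (since 1−cos² = sin²).
[ω*] 2 ÷ (1 + 0.0197572) = 2 ÷ 1.0197572 = 1.961251.
ρ(B_{ω*}) = ω*−1 = 0.961251

ω* = 1.961251, ρ_SOR = 0.961251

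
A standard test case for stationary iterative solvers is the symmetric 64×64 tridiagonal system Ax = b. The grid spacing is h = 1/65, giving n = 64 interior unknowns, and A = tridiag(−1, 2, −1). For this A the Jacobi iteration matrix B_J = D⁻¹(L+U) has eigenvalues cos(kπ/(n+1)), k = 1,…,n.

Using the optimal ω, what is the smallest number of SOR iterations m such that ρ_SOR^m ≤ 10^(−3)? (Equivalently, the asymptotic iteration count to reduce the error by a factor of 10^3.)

n=64: λ(B_J) = 1 − λ(A)/2 = cos(kπ/65); k=1 gives ρ_J = 0.9988322.
root = sin(π/65) = 0.0483134  (since 1−cos² = sin²).
Young: ω* = 2/(1+√(1−ρ_J²)) = 2/(1+0.0483134) = 2/1.0483134 = 1.9078264.
[ρ_SOR] ω* − 1 = 0.9078264.
For 3 digits: m = 3·ln10 / (−ln 0.9078264) = 6.90776/0.0967021 = 71.433; round up → m = 72.

m = 72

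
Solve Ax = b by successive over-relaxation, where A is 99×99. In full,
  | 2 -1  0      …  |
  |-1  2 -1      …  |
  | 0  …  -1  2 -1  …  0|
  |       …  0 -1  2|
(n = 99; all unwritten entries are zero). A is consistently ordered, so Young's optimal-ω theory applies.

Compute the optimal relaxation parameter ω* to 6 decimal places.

[ρ_J] n=99: ρ(B_J) = cos(π/(n+1)) = cos(π/100) = 0.999507.
√(1−ρ_J²) = |sin(π/100)| = 0.0314108
ω* = 2/(1+0.0314108) = 1.939092
ρ(B_{ω*}) = ω*−1 = 0.939092

ω* = 1.939092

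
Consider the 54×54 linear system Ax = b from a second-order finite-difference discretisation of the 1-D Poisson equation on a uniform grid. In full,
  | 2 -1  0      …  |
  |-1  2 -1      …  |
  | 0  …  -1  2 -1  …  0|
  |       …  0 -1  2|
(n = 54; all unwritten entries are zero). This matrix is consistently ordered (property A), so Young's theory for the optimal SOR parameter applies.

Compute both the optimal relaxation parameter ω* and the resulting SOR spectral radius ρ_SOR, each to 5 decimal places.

spectrum of D⁻¹(L+U) = {cos(kπ/55) : 1≤k≤54}; ρ_J = cos(π/55) = 0.99837.
√(1−ρ_J²) simplifies to sin(π/55) = 0.057089.
So ω* = 2/1.057089 = 1.89199 (Young).
Hence ρ(B_{ω*}) = 1.89199 − 1 = 0.89199.

ω* = 1.89199, ρ_SOR = 0.89199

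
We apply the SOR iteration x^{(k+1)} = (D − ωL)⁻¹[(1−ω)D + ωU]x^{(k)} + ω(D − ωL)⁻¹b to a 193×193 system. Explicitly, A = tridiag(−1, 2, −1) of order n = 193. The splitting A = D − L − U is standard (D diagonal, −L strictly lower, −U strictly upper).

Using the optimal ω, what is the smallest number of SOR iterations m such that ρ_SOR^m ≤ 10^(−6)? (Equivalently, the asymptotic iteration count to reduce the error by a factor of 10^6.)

m = 427

n=193: λ(B_J) = 1 − λ(A)/2 = cos(kπ/194); k=1 gives ρ_J = 0.9998689.
√(1−ρ_J²) simplifies to sin(π/194) = 0.0161931.
ω* = 2/(1+0.0161931) = 1.9681299
Hence ρ(B_{ω*}) = 1.9681299 − 1 = 0.9681299.
(0.9681299)^m ≤ 10^{−6}  ⇒  m·ln(0.9681299) ≤ −6·ln10  ⇒  m ≥ 426.549  ⇒  m = 427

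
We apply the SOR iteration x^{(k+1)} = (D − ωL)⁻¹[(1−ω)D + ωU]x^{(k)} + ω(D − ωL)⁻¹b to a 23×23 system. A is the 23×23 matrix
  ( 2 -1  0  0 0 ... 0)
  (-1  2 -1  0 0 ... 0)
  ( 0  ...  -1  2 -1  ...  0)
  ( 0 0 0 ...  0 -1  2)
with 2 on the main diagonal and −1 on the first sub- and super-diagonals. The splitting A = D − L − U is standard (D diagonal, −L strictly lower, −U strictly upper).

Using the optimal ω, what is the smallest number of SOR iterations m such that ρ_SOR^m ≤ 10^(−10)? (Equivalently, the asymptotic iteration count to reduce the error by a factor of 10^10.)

m = 88

½·tridiag(1,0,1) at n=23: λ_k = cos(kπ/24); max |λ| at k=1 ⇒ ρ_J = cos(π/24) ≈ 0.9914449.
√(1 − cos²(π/24)) = sin(π/24) ≈ 0.1305262.
Young: ω* = 2/(1+√(1−ρ_J²)) = 2/(1+0.1305262) = 2/1.1305262 = 1.7690877.
ρ_SOR = ω* − 1 ≈ 0.7690877.
For 10 digits: m = 10·ln10 / (−ln 0.7690877) = 23.0259/0.26255 = 87.701; round up → m = 88.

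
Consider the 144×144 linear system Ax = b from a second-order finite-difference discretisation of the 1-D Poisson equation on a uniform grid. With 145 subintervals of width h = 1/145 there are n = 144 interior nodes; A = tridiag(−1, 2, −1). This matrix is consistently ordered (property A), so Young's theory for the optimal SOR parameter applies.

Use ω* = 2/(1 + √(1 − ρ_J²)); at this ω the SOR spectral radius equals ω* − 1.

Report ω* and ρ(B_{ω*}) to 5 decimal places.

ω* = 1.95759, ρ_SOR = 0.95759

B_J for the 144×144 system has eigenvalues cos(kπ/145); ρ_J = cos(π/145) = 0.99977.
√(1−ρ_J²) = |sin(π/145)| = 0.021664
ω* = 2 / (1 + 0.021664) = 2 / 1.021664 ≈ 1.95759.
[ρ_SOR] ω* − 1 = 0.95759.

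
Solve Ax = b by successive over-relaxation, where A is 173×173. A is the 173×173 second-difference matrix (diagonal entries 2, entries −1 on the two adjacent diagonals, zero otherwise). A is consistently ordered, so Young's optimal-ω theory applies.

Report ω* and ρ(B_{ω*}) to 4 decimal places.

ω* = 1.9645, ρ_SOR = 0.9645

spectrum of D⁻¹(L+U) = {cos(kπ/174) : 1≤k≤173}; ρ_J = cos(π/174) = 0.9998.
root = sin(π/174) = 0.01805  (since 1−cos² = sin²).
So ω* = 2/1.01805 = 1.9645 (Young).
ρ_SOR = ω* − 1 = 1.9645 − 1 = 0.9645.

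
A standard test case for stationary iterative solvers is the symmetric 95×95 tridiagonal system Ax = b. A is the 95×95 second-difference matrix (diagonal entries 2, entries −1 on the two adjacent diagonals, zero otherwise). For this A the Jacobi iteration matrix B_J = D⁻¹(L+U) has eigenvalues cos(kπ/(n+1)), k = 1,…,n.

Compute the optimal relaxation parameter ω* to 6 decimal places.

B_J for the 95×95 system has eigenvalues cos(kπ/96); ρ_J = cos(π/96) = 0.999465.
√(1−ρ_J²) = |sin(π/96)| = 0.0327191
So ω* = 2/1.0327191 = 1.936635 (Young).
ρ_SOR = ω* − 1 ≈ 0.936635.

ω* = 1.936635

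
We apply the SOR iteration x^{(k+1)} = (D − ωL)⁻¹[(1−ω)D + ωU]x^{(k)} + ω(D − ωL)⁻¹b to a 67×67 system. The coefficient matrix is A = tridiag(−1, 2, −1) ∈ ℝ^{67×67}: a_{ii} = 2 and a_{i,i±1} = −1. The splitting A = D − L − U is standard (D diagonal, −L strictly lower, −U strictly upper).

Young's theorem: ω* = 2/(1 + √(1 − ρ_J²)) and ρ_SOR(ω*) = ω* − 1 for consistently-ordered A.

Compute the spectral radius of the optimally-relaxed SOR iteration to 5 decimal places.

ρ_SOR = 0.91171

[ρ_J] n=67: ρ(B_J) = cos(π/(n+1)) = cos(π/68) = 0.99893.
√(1−ρ_J²) simplifies to sin(π/68) = 0.046183.
ω* = 2/(1+0.046183) = 1.91171
[ρ_SOR] ω* − 1 = 0.91171.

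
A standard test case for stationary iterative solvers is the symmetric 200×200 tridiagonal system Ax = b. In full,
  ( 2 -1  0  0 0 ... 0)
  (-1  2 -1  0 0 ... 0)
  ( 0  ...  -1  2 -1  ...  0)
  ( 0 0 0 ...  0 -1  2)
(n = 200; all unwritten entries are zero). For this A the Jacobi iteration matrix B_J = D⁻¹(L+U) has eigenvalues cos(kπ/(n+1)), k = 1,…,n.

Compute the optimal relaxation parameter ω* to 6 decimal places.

With n=200, ρ(Jacobi) = cos(π/201) = 0.999878.
√(1−ρ_J²) = |sin(π/201)| = 0.0156292
So ω* = 2/1.0156292 = 1.969223 (Young).
Hence ρ(B_{ω*}) = 1.969223 − 1 = 0.969223.

ω* = 1.969223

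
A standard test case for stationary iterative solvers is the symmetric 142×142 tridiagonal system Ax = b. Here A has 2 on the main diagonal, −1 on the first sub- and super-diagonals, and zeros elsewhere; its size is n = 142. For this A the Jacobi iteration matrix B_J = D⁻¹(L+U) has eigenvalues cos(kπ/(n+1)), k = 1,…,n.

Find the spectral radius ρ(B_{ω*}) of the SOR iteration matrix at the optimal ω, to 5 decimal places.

[ρ_J] n=142: ρ(B_J) = cos(π/(n+1)) = cos(π/143) = 0.99976.
root = sin(π/143) = 0.021967  (since 1−cos² = sin²).
Young: ω* = 2/(1+√(1−ρ_J²)) = 2/(1+0.021967) = 2/1.021967 = 1.95701.
ρ_SOR = ω* − 1 = 1.95701 − 1 = 0.95701.

ρ_SOR = 0.95701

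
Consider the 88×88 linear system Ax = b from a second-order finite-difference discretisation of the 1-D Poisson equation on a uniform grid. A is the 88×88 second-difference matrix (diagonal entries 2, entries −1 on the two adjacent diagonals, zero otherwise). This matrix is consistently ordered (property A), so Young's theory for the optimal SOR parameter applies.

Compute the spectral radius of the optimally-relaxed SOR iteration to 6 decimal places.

With n=88, ρ(Jacobi) = cos(π/89) = 0.999377.
√(1 − cos²(π/89)) = sin(π/89) ≈ 0.0352915.
ω* = 2/(1 + 0.0352915) = 2/1.0352915 = 1.931823.
and ρ(B_{ω*}) = 1.931823 − 1 = 0.931823.

ρ_SOR = 0.931823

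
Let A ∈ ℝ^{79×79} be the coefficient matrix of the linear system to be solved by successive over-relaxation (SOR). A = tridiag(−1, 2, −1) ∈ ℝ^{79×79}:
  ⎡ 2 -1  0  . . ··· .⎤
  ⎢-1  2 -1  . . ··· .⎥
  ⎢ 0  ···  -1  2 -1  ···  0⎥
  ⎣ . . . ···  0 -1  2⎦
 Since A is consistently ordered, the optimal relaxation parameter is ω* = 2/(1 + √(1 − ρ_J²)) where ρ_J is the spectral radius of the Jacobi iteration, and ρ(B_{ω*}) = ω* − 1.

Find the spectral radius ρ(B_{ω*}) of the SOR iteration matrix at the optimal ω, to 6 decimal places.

spectrum of D⁻¹(L+U) = {cos(kπ/80) : 1≤k≤79}; ρ_J = cos(π/80) = 0.999229.
√(1−ρ_J²) simplifies to sin(π/80) = 0.0392598.
[ω*] 2 ÷ (1 + 0.0392598) = 2 ÷ 1.0392598 = 1.924447.
ρ(B_{ω*}) = ω*−1 = 0.924447

ρ_SOR = 0.924447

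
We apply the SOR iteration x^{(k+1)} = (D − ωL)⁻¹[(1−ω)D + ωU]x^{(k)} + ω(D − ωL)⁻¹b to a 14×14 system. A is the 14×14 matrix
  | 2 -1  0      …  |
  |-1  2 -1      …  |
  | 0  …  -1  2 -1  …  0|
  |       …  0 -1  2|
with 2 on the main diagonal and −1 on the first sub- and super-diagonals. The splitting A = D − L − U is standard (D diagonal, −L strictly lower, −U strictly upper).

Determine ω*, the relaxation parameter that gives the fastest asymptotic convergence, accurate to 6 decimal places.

With n=14, ρ(Jacobi) = cos(π/15) = 0.978148.
1 − cos²(π/15) = sin²(π/15) ⇒ √(1−ρ_J²) = sin(π/15) = 0.2079117.
ω* = 2/(1+0.2079117) = 1.655750
[ρ_SOR] ω* − 1 = 0.655750.

ω* = 1.655750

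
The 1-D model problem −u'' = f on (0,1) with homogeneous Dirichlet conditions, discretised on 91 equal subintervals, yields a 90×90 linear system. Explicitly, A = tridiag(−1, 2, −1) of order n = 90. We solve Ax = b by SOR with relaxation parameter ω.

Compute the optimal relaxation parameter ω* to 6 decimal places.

ω* = 1.933271

spectrum of D⁻¹(L+U) = {cos(kπ/91) : 1≤k≤90}; ρ_J = cos(π/91) = 0.999404.
√(1 − cos²(π/91)) = sin(π/91) ≈ 0.0345161.
Then 2/(1+√(1−ρ_J²)) = 2/(1+0.0345161); ω* = 2/1.0345161 = 1.933271.
and ρ(B_{ω*}) = 1.933271 − 1 = 0.933271.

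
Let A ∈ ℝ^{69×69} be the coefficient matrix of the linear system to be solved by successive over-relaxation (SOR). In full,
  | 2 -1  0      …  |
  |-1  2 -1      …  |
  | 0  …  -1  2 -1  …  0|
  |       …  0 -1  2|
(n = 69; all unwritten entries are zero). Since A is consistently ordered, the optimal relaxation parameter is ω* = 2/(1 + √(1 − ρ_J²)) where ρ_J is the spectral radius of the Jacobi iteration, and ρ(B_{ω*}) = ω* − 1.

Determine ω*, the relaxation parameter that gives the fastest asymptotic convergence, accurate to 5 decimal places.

ρ_J = max_k |cos(kπ/70)| = cos(π/70) = 0.99899
√(1−ρ_J²) simplifies to sin(π/70) = 0.044865.
Then 2/(1+√(1−ρ_J²)) = 2/(1+0.044865); ω* = 2/1.044865 = 1.91412.
Hence ρ(B_{ω*}) = 1.91412 − 1 = 0.91412.

ω* = 1.91412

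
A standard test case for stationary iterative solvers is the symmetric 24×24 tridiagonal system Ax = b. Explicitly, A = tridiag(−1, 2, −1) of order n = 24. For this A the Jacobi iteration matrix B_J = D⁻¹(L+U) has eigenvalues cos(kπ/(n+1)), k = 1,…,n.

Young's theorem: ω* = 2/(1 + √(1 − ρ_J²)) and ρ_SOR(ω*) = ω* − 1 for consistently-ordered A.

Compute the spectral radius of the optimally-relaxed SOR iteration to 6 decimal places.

spectrum of D⁻¹(L+U) = {cos(kπ/25) : 1≤k≤24}; ρ_J = cos(π/25) = 0.992115.
√(1−ρ_J²) simplifies to sin(π/25) = 0.1253332.
So ω* = 2/1.1253332 = 1.777251 (Young).
and ρ(B_{ω*}) = 1.777251 − 1 = 0.777251.

ρ_SOR = 0.777251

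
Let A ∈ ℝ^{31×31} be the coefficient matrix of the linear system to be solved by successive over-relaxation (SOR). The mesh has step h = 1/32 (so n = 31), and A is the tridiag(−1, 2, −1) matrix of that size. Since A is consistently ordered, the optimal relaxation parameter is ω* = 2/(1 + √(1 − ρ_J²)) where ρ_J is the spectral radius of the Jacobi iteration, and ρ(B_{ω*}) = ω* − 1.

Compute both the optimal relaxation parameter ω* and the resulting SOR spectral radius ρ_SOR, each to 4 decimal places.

ω* = 1.8215, ρ_SOR = 0.8215

spectrum of D⁻¹(L+U) = {cos(kπ/32) : 1≤k≤31}; ρ_J = cos(π/32) = 0.9952.
√(1−ρ_J²) = |sin(π/32)| = 0.09802
So ω* = 2/1.09802 = 1.8215 (Young).
At ω = 1.8215 every |λ(B_ω)| = ω−1, so ρ_SOR = 0.8215.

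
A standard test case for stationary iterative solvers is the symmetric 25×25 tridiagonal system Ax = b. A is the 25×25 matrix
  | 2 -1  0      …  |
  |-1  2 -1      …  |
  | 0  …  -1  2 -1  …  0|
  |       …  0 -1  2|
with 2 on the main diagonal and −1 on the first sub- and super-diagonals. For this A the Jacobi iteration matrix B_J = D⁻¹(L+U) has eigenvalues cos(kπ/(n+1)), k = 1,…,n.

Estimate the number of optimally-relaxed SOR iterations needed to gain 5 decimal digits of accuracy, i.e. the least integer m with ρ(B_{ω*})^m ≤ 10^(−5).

m = 48

[ρ_J] n=25: ρ(B_J) = cos(π/(n+1)) = cos(π/26) = 0.9927089.
√(1−ρ_J²) simplifies to sin(π/26) = 0.1205367.
ω* = 2/(1+0.1205367) = 1.7848590
ρ(B_{ω*}) = ω*−1 = 0.7848590
(0.7848590)^m ≤ 10^{−5}  ⇒  m·ln(0.7848590) ≤ −5·ln10  ⇒  m ≥ 47.525  ⇒  m = 48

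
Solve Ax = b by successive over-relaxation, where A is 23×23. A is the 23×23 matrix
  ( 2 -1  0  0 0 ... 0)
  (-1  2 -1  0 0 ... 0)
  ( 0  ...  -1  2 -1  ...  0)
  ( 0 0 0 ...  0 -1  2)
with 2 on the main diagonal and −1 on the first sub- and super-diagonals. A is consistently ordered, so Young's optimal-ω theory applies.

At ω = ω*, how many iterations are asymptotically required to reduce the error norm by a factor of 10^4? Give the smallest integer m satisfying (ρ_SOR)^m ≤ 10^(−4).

m = 36

spectrum of D⁻¹(L+U) = {cos(kπ/24) : 1≤k≤23}; ρ_J = cos(π/24) = 0.9914449.
root = sin(π/24) = 0.1305262  (since 1−cos² = sin²).
Young: ω* = 2/(1+√(1−ρ_J²)) = 2/(1+0.1305262) = 2/1.1305262 = 1.7690877.
At ω = 1.7690877 every |λ(B_ω)| = ω−1, so ρ_SOR = 0.7690877.
m ≥ 4·ln10 / (−ln 0.7690877) = 35.080; smallest integer m = 36.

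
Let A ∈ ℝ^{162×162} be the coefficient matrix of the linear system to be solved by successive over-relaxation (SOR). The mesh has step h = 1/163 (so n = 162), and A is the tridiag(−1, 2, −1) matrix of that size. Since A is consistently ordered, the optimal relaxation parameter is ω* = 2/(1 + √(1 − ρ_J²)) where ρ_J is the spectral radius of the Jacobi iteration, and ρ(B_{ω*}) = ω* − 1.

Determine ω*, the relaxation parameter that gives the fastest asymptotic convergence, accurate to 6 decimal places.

B_J for the 162×162 system has eigenvalues cos(kπ/163); ρ_J = cos(π/163) = 0.999814.
√(1−ρ_J²) simplifies to sin(π/163) = 0.0192724.
Young: ω* = 2/(1+√(1−ρ_J²)) = 2/(1+0.0192724) = 2/1.0192724 = 1.962184.
At ω = 1.962184 every |λ(B_ω)| = ω−1, so ρ_SOR = 0.962184.

ω* = 1.962184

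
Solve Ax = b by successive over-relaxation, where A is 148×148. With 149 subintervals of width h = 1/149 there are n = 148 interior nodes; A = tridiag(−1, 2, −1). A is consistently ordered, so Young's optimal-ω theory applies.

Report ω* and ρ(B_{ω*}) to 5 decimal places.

ω* = 1.95870, ρ_SOR = 0.95870

spectrum of D⁻¹(L+U) = {cos(kπ/149) : 1≤k≤148}; ρ_J = cos(π/149) = 0.99978.
root = sin(π/149) = 0.021083  (since 1−cos² = sin²).
Then 2/(1+√(1−ρ_J²)) = 2/(1+0.021083); ω* = 2/1.021083 = 1.95870.
At ω = 1.95870 every |λ(B_ω)| = ω−1, so ρ_SOR = 0.95870.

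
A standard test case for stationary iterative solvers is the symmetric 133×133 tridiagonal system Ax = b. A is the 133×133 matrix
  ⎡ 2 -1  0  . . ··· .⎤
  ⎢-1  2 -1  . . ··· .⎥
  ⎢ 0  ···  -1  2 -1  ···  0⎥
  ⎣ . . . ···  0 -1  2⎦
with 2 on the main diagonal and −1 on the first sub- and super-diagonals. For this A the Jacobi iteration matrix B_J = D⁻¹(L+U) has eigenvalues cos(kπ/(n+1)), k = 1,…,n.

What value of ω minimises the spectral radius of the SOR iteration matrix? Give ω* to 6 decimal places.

½·tridiag(1,0,1) at n=133: λ_k = cos(kπ/134); max |λ| at k=1 ⇒ ρ_J = cos(π/134) ≈ 0.999725.
√(1−ρ_J²) = |sin(π/134)| = 0.0234426
Then 2/(1+√(1−ρ_J²)) = 2/(1+0.0234426); ω* = 2/1.0234426 = 1.954189.
Hence ρ(B_{ω*}) = 1.954189 − 1 = 0.954189.

ω* = 1.954189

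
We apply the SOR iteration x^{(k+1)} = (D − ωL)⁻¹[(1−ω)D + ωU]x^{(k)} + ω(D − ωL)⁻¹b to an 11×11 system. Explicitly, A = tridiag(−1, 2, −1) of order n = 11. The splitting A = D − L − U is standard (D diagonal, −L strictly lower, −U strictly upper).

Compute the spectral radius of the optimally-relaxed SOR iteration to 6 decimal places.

With n=11, ρ(Jacobi) = cos(π/12) = 0.965926.
√(1 − cos²(π/12)) = sin(π/12) ≈ 0.2588190.
Young: ω* = 2/(1+√(1−ρ_J²)) = 2/(1+0.2588190) = 2/1.2588190 = 1.588791.
and ρ(B_{ω*}) = 1.588791 − 1 = 0.588791.

ρ_SOR = 0.588791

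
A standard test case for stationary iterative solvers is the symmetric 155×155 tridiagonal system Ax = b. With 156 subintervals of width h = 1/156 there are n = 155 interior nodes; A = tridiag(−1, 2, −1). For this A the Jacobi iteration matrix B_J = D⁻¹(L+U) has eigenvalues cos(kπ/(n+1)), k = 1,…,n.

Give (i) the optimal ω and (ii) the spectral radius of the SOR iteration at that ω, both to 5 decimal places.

B_J for the 155×155 system has eigenvalues cos(kπ/156); ρ_J = cos(π/156) = 0.99980.
√(1 − cos²(π/156)) = sin(π/156) ≈ 0.020137.
ω* = 2/(1 + 0.020137) = 2/1.020137 = 1.96052.
ρ_SOR = ω* − 1 ≈ 0.96052.

ω* = 1.96052, ρ_SOR = 0.96052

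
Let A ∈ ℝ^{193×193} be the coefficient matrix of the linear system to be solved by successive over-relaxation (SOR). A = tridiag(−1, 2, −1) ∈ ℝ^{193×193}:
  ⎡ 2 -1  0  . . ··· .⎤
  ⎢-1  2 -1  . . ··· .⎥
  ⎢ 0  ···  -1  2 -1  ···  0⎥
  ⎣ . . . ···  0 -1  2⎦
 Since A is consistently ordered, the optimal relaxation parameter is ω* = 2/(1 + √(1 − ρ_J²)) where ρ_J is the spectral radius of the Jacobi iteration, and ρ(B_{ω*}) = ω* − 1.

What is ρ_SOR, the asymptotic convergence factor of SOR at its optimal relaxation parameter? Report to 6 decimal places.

ρ_SOR = 0.968130

spectrum of D⁻¹(L+U) = {cos(kπ/194) : 1≤k≤193}; ρ_J = cos(π/194) = 0.999869.
√(1−ρ_J²) simplifies to sin(π/194) = 0.0161931.
ω* = 2/(1 + 0.0161931) = 2/1.0161931 = 1.968130.
ρ_SOR = ω* − 1 = 1.968130 − 1 = 0.968130.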